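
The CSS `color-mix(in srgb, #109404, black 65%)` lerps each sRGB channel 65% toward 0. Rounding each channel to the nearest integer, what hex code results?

#109404 is rgb(16, 148, 4).
Per channel, c → c + 0.65(0 − c):
  R: 16 − 10.4 = 5.6 → 6
  G: 148 + 0.65×(0−148) = 148 − 96.2 = 51.8 → 52
  B: 4 − 2.6 = 1.4 → 1
rgb(6, 52, 1) = #063401.

#063401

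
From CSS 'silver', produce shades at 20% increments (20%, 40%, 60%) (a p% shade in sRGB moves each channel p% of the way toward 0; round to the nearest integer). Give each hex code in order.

#9a9a9a, #737373, #4d4d4d

CSS silver is rgb(192, 192, 192).
20%: (192 − 38.4 = 153.6→154, 192 − 38.4 = 153.6→154, 192 − 38.4 = 153.6→154) → #9a9a9a
40%: (192 − 76.8 = 115.2→115, 192 − 76.8 = 115.2→115, 192 − 76.8 = 115.2→115) → #737373
60%: (192 − 115.2 = 76.8→77, 192 − 115.2 = 76.8→77, 192 − 115.2 = 76.8→77) → #4d4d4d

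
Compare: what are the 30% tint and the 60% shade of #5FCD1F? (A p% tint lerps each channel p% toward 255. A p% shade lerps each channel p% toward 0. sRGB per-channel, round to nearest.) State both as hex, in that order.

#8FDC62, #26520C

#5FCD1F is rgb(95, 205, 31).
30% tint:
  R: 95 + 0.3×(255−95) = 95 + 48 = 143 → 143
  G: 205 + 15 = 220 → 220
  B: 31 + 0.3×(255−31) = 31 + 67.2 = 98.2 → 98
  → #8FDC62
60% shade:
  R: 95 + 0.6×(0−95) = 95 − 57 = 38 → 38
  G: 205 + 0.6×(0−205) = 205 − 123 = 82 → 82
  B: 31 − 18.6 = 12.4 → 12
  → #26520C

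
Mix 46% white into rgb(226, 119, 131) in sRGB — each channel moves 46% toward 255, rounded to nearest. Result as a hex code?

#efb6bc

A 46% tint moves each channel 46% toward 255:
  R: 226 + 13.34 = 239.34 → 239
  G: 119 + 62.56 = 181.56 → 182
  B: 131 + 0.46×(255−131) = 131 + 57.04 = 188.04 → 188
rgb(239, 182, 188) = #efb6bc.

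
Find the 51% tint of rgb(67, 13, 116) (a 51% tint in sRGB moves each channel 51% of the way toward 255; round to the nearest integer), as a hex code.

Per channel, c → c + 0.51(255 − c):
  R: 67 + 0.51×(255−67) = 67 + 95.88 = 162.88 → 163
  G: 13 + 0.51×(255−13) = 13 + 123.42 = 136.42 → 136
  B: 116 + 70.89 = 186.89 → 187
rgb(163, 136, 187) = #A388BB.

#A388BB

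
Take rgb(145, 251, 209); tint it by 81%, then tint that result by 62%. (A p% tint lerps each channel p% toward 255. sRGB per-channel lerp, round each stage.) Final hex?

#f7fffc

Lerp each channel 81% toward 255:
  R: 145 + 89.1 = 234.1 → 234
  G: 251 + 0.81×(255−251) = 251 + 3.24 = 254.24 → 254
  B: 209 + 0.81×(255−209) = 209 + 37.26 = 246.26 → 246
After the tint: rgb(234, 254, 246) = #eafef6.
Lerp each channel 62% toward 255:
  R: 234 + 13.02 = 247.02 → 247
  G: 254 + 0.62×(255−254) = 254 + 0.62 = 254.62 → 255
  B: 246 + 0.62×(255−246) = 246 + 5.58 = 251.58 → 252
rgb(247, 255, 252) = #f7fffc.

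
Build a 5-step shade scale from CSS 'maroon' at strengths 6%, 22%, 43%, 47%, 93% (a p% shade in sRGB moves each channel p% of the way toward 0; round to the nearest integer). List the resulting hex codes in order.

#780000, #640000, #490000, #440000, #090000

CSS maroon is rgb(128, 0, 0).
6%: (128 − 7.68 = 120.32→120, 0→0, 0→0) → #780000
22%: (128 − 28.16 = 99.84→100, 0→0, 0→0) → #640000
43%: (128 − 55.04 = 72.96→73, 0→0, 0→0) → #490000
47%: (128 − 60.16 = 67.84→68, 0→0, 0→0) → #440000
93%: (128 − 119.04 = 8.96→9, 0→0, 0→0) → #090000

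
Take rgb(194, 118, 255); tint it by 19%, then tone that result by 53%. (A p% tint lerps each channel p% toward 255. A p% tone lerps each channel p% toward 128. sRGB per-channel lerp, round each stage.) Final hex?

#A588BC

Lerp each channel 19% toward 255:
  R: 194 + 0.19×(255−194) = 194 + 11.59 = 205.59 → 206
  G: 118 + 26.03 = 144.03 → 144
  B: 255 + 0.19×(255−255) = 255 + 0 = 255 → 255
After the tint: rgb(206, 144, 255) = #CE90FF.
A 53% tone moves each channel 53% toward 128:
  R: 206 − 41.34 = 164.66 → 165
  G: 144 − 8.48 = 135.52 → 136
  B: 255 + 0.53×(128−255) = 255 − 67.31 = 187.69 → 188
rgb(165, 136, 188) = #A588BC.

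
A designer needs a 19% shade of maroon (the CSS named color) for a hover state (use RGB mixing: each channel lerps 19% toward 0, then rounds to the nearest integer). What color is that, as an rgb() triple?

CSS maroon is rgb(128, 0, 0).
Per channel, c → c + 0.19(0 − c):
  R: 128 + 0.19×(0−128) = 128 − 24.32 = 103.68 → 104
  G: 0 + 0.19×(0−0) = 0 + 0 = 0 → 0
  B: 0 + 0.19×(0−0) = 0 + 0 = 0 → 0

rgb(104, 0, 0)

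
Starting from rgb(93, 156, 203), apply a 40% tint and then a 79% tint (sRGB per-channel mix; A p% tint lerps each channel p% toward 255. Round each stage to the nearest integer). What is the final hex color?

#EBF3F8

Per channel, c → c + 0.4(255 − c):
  R: 93 + 0.4×(255−93) = 93 + 64.8 = 157.8 → 158
  G: 156 + 0.4×(255−156) = 156 + 39.6 = 195.6 → 196
  B: 203 + 0.4×(255−203) = 203 + 20.8 = 223.8 → 224
After the tint: rgb(158, 196, 224) = #9EC4E0.
Per channel, c → c + 0.79(255 − c):
  R: 158 + 0.79×(255−158) = 158 + 76.63 = 234.63 → 235
  G: 196 + 0.79×(255−196) = 196 + 46.61 = 242.61 → 243
  B: 224 + 0.79×(255−224) = 224 + 24.49 = 248.49 → 248
rgb(235, 243, 248) = #EBF3F8.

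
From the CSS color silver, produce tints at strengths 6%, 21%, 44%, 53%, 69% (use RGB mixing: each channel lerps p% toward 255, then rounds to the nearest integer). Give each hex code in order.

#c4c4c4, #cdcdcd, #dcdcdc, #e1e1e1, #ebebeb

CSS silver is rgb(192, 192, 192).
6%: (192 + 3.78 = 195.78→196, 192 + 3.78 = 195.78→196, 192 + 3.78 = 195.78→196) → #c4c4c4
21%: (192 + 13.23 = 205.23→205, 192 + 13.23 = 205.23→205, 192 + 13.23 = 205.23→205) → #cdcdcd
44%: (192 + 27.72 = 219.72→220, 192 + 27.72 = 219.72→220, 192 + 27.72 = 219.72→220) → #dcdcdc
53%: (192 + 33.39 = 225.39→225, 192 + 33.39 = 225.39→225, 192 + 33.39 = 225.39→225) → #e1e1e1
69%: (192 + 43.47 = 235.47→235, 192 + 43.47 = 235.47→235, 192 + 43.47 = 235.47→235) → #ebebeb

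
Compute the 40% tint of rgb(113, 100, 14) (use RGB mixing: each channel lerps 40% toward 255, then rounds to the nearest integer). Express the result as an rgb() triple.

rgb(170, 162, 110)

A 40% tint moves each channel 40% toward 255:
  R: 113 + 56.8 = 169.8 → 170
  G: 100 + 62 = 162 → 162
  B: 14 + 0.4×(255−14) = 14 + 96.4 = 110.4 → 110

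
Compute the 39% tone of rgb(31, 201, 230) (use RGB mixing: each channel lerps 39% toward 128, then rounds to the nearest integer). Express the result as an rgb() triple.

A 39% tone moves each channel 39% toward 128:
  R: 31 + 37.83 = 68.83 → 69
  G: 201 + 0.39×(128−201) = 201 − 28.47 = 172.53 → 173
  B: 230 + 0.39×(128−230) = 230 − 39.78 = 190.22 → 190

rgb(69, 173, 190)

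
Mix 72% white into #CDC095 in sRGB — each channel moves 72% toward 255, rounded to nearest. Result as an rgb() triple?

#CDC095 is rgb(205, 192, 149).
Per channel, c → c + 0.72(255 − c):
  R: 205 + 0.72×(255−205) = 205 + 36 = 241 → 241
  G: 192 + 0.72×(255−192) = 192 + 45.36 = 237.36 → 237
  B: 149 + 0.72×(255−149) = 149 + 76.32 = 225.32 → 225

rgb(241, 237, 225)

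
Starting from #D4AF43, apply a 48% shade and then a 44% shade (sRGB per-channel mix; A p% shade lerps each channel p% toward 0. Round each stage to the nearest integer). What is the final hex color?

#D4AF43 is rgb(212, 175, 67).
Per channel, c → c + 0.48(0 − c):
  R: 212 + 0.48×(0−212) = 212 − 101.76 = 110.24 → 110
  G: 175 − 84 = 91 → 91
  B: 67 + 0.48×(0−67) = 67 − 32.16 = 34.84 → 35
After the shade: rgb(110, 91, 35) = #6E5B23.
Per channel, c → c + 0.44(0 − c):
  R: 110 − 48.4 = 61.6 → 62
  G: 91 + 0.44×(0−91) = 91 − 40.04 = 50.96 → 51
  B: 35 + 0.44×(0−35) = 35 − 15.4 = 19.6 → 20
rgb(62, 51, 20) = #3E3314.

#3E3314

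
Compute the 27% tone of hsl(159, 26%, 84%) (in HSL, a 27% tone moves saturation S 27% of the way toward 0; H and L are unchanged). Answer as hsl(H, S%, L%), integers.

S moves 27% from 26 toward 0: 26 − 7.02 = 18.98 → 19.
H and L are unchanged.

hsl(159, 19%, 84%)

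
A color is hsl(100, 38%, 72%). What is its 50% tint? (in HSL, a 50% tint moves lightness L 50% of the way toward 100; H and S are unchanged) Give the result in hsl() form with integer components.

hsl(100, 38%, 86%)

L moves 50% from 72 toward 100: 72 + 14 = 86 → 86.
H and S are unchanged.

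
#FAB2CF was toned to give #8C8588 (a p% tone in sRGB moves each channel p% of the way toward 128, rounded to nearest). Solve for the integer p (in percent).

90%

#FAB2CF is rgb(250, 178, 207); #8C8588 is rgb(140, 133, 136).
On the R channel (widest range): 140 ≈ 250 + (p/100)(128 − 250), so p ≈ 100×(140 − 250)/(128 − 250) = -11000/-122 = 90.16.
p = 90 reproduces all three channels after rounding.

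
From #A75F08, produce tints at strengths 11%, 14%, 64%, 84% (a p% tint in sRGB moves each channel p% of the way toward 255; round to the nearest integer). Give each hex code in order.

#B17123, #B3752B, #DFC5A6, #F1E5D7

#A75F08 is rgb(167, 95, 8).
11%: (167 + 9.68 = 176.68→177, 95 + 17.6 = 112.6→113, 8 + 27.17 = 35.17→35) → #B17123
14%: (167 + 12.32 = 179.32→179, 95 + 22.4 = 117.4→117, 8 + 34.58 = 42.58→43) → #B3752B
64%: (167 + 56.32 = 223.32→223, 95 + 102.4 = 197.4→197, 8 + 158.08 = 166.08→166) → #DFC5A6
84%: (167 + 73.92 = 240.92→241, 95 + 134.4 = 229.4→229, 8 + 207.48 = 215.48→215) → #F1E5D7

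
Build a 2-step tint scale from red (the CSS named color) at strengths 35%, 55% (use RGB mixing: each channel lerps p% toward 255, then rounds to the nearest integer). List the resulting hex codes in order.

#FF5959, #FF8C8C

CSS red is rgb(255, 0, 0).
35%: (255→255, 0 + 89.25 = 89.25→89, 0 + 89.25 = 89.25→89) → #FF5959
55%: (255→255, 0 + 140.25 = 140.25→140, 0 + 140.25 = 140.25→140) → #FF8C8C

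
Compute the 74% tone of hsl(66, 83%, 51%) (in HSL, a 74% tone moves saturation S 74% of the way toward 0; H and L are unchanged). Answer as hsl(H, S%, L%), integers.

S moves 74% from 83 toward 0: 83 − 61.42 = 21.58 → 22.
H and L are unchanged.

hsl(66, 22%, 51%)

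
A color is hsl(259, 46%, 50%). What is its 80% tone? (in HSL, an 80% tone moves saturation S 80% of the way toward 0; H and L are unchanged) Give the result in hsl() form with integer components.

hsl(259, 9%, 50%)

S moves 80% from 46 toward 0: 46 − 36.8 = 9.2 → 9.
H and L are unchanged.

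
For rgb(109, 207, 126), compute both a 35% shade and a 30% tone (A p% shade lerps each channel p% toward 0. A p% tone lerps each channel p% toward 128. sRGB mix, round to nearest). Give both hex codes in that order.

#478752, #73b77f

35% shade:
  R: 109 + 0.35×(0−109) = 109 − 38.15 = 70.85 → 71
  G: 207 + 0.35×(0−207) = 207 − 72.45 = 134.55 → 135
  B: 126 − 44.1 = 81.9 → 82
  → #478752
30% tone:
  R: 109 + 0.3×(128−109) = 109 + 5.7 = 114.7 → 115
  G: 207 + 0.3×(128−207) = 207 − 23.7 = 183.3 → 183
  B: 126 + 0.3×(128−126) = 126 + 0.6 = 126.6 → 127
  → #73b77f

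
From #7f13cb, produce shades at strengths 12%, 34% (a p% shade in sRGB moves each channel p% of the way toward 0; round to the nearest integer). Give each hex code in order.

#7f13cb is rgb(127, 19, 203).
12%: (127 − 15.24 = 111.76→112, 19 − 2.28 = 16.72→17, 203 − 24.36 = 178.64→179) → #7011b3
34%: (127 − 43.18 = 83.82→84, 19 − 6.46 = 12.54→13, 203 − 69.02 = 133.98→134) → #540d86

#7011b3, #540d86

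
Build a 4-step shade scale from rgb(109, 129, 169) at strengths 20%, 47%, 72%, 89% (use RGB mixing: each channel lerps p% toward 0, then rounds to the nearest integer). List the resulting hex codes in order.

#576787, #3a445a, #1f242f, #0c0e13

20%: (109 − 21.8 = 87.2→87, 129 − 25.8 = 103.2→103, 169 − 33.8 = 135.2→135) → #576787
47%: (109 − 51.23 = 57.77→58, 129 − 60.63 = 68.37→68, 169 − 79.43 = 89.57→90) → #3a445a
72%: (109 − 78.48 = 30.52→31, 129 − 92.88 = 36.12→36, 169 − 121.68 = 47.32→47) → #1f242f
89%: (109 − 97.01 = 11.99→12, 129 − 114.81 = 14.19→14, 169 − 150.41 = 18.59→19) → #0c0e13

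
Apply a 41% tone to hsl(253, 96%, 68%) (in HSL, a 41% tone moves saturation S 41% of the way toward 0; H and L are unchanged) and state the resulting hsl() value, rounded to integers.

S moves 41% from 96 toward 0: 96 − 39.36 = 56.64 → 57.
H and L are unchanged.

hsl(253, 57%, 68%)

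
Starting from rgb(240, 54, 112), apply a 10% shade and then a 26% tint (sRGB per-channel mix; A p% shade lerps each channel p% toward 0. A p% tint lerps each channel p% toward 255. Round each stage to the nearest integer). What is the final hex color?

#e2678d

A 10% shade moves each channel 10% toward 0:
  R: 240 + 0.1×(0−240) = 240 − 24 = 216 → 216
  G: 54 − 5.4 = 48.6 → 49
  B: 112 − 11.2 = 100.8 → 101
After the shade: rgb(216, 49, 101) = #d83165.
A 26% tint moves each channel 26% toward 255:
  R: 216 + 0.26×(255−216) = 216 + 10.14 = 226.14 → 226
  G: 49 + 0.26×(255−49) = 49 + 53.56 = 102.56 → 103
  B: 101 + 0.26×(255−101) = 101 + 40.04 = 141.04 → 141
rgb(226, 103, 141) = #e2678d.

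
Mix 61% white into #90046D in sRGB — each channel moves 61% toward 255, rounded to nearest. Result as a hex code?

#D49DC6

#90046D is rgb(144, 4, 109).
Lerp each channel 61% toward 255:
  R: 144 + 67.71 = 211.71 → 212
  G: 4 + 0.61×(255−4) = 4 + 153.11 = 157.11 → 157
  B: 109 + 0.61×(255−109) = 109 + 89.06 = 198.06 → 198
rgb(212, 157, 198) = #D49DC6.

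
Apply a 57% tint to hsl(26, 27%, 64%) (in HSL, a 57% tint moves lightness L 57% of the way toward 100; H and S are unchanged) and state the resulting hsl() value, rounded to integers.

hsl(26, 27%, 85%)

L moves 57% from 64 toward 100: 64 + 20.52 = 84.52 → 85.
H and S are unchanged.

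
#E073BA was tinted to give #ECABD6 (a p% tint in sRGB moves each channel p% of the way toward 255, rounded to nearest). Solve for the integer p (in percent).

#E073BA is rgb(224, 115, 186); #ECABD6 is rgb(236, 171, 214).
On the G channel (widest range): 171 ≈ 115 + (p/100)(255 − 115), so p ≈ 100×(171 − 115)/(255 − 115) = 5600/140 = 40.00.
p = 40 reproduces all three channels after rounding.

40%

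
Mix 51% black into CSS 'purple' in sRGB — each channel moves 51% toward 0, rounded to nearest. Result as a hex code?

#3f003f

CSS purple is rgb(128, 0, 128).
Per channel, c → c + 0.51(0 − c):
  R: 128 + 0.51×(0−128) = 128 − 65.28 = 62.72 → 63
  G: 0 + 0 = 0 → 0
  B: 128 − 65.28 = 62.72 → 63
rgb(63, 0, 63) = #3f003f.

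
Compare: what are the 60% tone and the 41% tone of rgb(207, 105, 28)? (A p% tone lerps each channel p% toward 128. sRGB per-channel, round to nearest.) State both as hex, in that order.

60% tone:
  R: 207 + 0.6×(128−207) = 207 − 47.4 = 159.6 → 160
  G: 105 + 13.8 = 118.8 → 119
  B: 28 + 60 = 88 → 88
  → #a07758
41% tone:
  R: 207 + 0.41×(128−207) = 207 − 32.39 = 174.61 → 175
  G: 105 + 9.43 = 114.43 → 114
  B: 28 + 41 = 69 → 69
  → #af7245

#a07758, #af7245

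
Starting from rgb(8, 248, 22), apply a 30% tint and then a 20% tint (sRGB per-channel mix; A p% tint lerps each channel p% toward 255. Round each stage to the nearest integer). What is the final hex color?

A 30% tint moves each channel 30% toward 255:
  R: 8 + 0.3×(255−8) = 8 + 74.1 = 82.1 → 82
  G: 248 + 0.3×(255−248) = 248 + 2.1 = 250.1 → 250
  B: 22 + 0.3×(255−22) = 22 + 69.9 = 91.9 → 92
After the tint: rgb(82, 250, 92) = #52FA5C.
A 20% tint moves each channel 20% toward 255:
  R: 82 + 34.6 = 116.6 → 117
  G: 250 + 0.2×(255−250) = 250 + 1 = 251 → 251
  B: 92 + 0.2×(255−92) = 92 + 32.6 = 124.6 → 125
rgb(117, 251, 125) = #75FB7D.

#75FB7D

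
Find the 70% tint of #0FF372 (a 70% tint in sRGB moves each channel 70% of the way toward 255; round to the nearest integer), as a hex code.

#B7FBD5

#0FF372 is rgb(15, 243, 114).
A 70% tint moves each channel 70% toward 255:
  R: 15 + 0.7×(255−15) = 15 + 168 = 183 → 183
  G: 243 + 0.7×(255−243) = 243 + 8.4 = 251.4 → 251
  B: 114 + 98.7 = 212.7 → 213
rgb(183, 251, 213) = #B7FBD5.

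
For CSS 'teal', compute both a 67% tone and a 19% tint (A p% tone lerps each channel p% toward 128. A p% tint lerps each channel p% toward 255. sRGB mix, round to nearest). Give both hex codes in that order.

#568080, #309898

CSS teal is rgb(0, 128, 128).
67% tone:
  R: 0 + 85.76 = 85.76 → 86
  G: 128 + 0 = 128 → 128
  B: 128 + 0 = 128 → 128
  → #568080
19% tint:
  R: 0 + 48.45 = 48.45 → 48
  G: 128 + 0.19×(255−128) = 128 + 24.13 = 152.13 → 152
  B: 128 + 0.19×(255−128) = 128 + 24.13 = 152.13 → 152
  → #309898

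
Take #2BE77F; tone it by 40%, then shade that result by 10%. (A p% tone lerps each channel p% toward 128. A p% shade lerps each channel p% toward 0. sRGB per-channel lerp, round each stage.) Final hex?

#45AB72

#2BE77F is rgb(43, 231, 127).
Per channel, c → c + 0.4(128 − c):
  R: 43 + 0.4×(128−43) = 43 + 34 = 77 → 77
  G: 231 + 0.4×(128−231) = 231 − 41.2 = 189.8 → 190
  B: 127 + 0.4 = 127.4 → 127
After the tone: rgb(77, 190, 127) = #4DBE7F.
Lerp each channel 10% toward 0:
  R: 77 + 0.1×(0−77) = 77 − 7.7 = 69.3 → 69
  G: 190 + 0.1×(0−190) = 190 − 19 = 171 → 171
  B: 127 − 12.7 = 114.3 → 114
rgb(69, 171, 114) = #45AB72.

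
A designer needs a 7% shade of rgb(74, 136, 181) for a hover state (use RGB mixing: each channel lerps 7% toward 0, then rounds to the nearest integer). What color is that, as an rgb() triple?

Lerp each channel 7% toward 0:
  R: 74 + 0.07×(0−74) = 74 − 5.18 = 68.82 → 69
  G: 136 + 0.07×(0−136) = 136 − 9.52 = 126.48 → 126
  B: 181 + 0.07×(0−181) = 181 − 12.67 = 168.33 → 168

rgb(69, 126, 168)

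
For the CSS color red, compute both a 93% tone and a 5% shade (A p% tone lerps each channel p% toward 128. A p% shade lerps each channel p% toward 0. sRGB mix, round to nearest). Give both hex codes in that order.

CSS red is rgb(255, 0, 0).
93% tone:
  R: 255 + 0.93×(128−255) = 255 − 118.11 = 136.89 → 137
  G: 0 + 0.93×(128−0) = 0 + 119.04 = 119.04 → 119
  B: 0 + 0.93×(128−0) = 0 + 119.04 = 119.04 → 119
  → #897777
5% shade:
  R: 255 − 12.75 = 242.25 → 242
  G: 0 + 0 = 0 → 0
  B: 0 + 0 = 0 → 0
  → #F20000

#897777, #F20000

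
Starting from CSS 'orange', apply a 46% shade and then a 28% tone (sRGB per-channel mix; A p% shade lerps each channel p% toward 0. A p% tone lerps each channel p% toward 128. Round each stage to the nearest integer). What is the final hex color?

CSS orange is rgb(255, 165, 0).
Per channel, c → c + 0.46(0 − c):
  R: 255 − 117.3 = 137.7 → 138
  G: 165 + 0.46×(0−165) = 165 − 75.9 = 89.1 → 89
  B: 0 + 0.46×(0−0) = 0 + 0 = 0 → 0
After the shade: rgb(138, 89, 0) = #8a5900.
A 28% tone moves each channel 28% toward 128:
  R: 138 − 2.8 = 135.2 → 135
  G: 89 + 10.92 = 99.92 → 100
  B: 0 + 0.28×(128−0) = 0 + 35.84 = 35.84 → 36
rgb(135, 100, 36) = #876424.

#876424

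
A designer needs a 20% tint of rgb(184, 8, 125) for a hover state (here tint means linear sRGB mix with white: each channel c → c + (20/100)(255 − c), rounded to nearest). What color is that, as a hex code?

A 20% tint moves each channel 20% toward 255:
  R: 184 + 14.2 = 198.2 → 198
  G: 8 + 0.2×(255−8) = 8 + 49.4 = 57.4 → 57
  B: 125 + 0.2×(255−125) = 125 + 26 = 151 → 151
rgb(198, 57, 151) = #C63997.

#C63997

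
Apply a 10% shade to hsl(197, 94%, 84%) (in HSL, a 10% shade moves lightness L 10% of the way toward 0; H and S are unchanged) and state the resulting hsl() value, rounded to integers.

hsl(197, 94%, 76%)

L moves 10% from 84 toward 0: 84 − 8.4 = 75.6 → 76.
H and S are unchanged.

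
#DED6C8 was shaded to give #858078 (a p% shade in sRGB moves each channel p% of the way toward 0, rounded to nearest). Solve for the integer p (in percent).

40%

#DED6C8 is rgb(222, 214, 200); #858078 is rgb(133, 128, 120).
On the R channel (widest range): 133 ≈ 222 + (p/100)(0 − 222), so p ≈ 100×(133 − 222)/(0 − 222) = -8900/-222 = 40.09.
p = 40 reproduces all three channels after rounding.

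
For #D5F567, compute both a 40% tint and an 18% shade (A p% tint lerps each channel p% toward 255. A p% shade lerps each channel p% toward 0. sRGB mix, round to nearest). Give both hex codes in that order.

#E6F9A4, #AFC954

#D5F567 is rgb(213, 245, 103).
40% tint:
  R: 213 + 16.8 = 229.8 → 230
  G: 245 + 4 = 249 → 249
  B: 103 + 60.8 = 163.8 → 164
  → #E6F9A4
18% shade:
  R: 213 − 38.34 = 174.66 → 175
  G: 245 + 0.18×(0−245) = 245 − 44.1 = 200.9 → 201
  B: 103 + 0.18×(0−103) = 103 − 18.54 = 84.46 → 84
  → #AFC954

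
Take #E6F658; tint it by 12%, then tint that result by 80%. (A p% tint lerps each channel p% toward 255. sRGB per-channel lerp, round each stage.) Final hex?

#FBFDE2

#E6F658 is rgb(230, 246, 88).
Per channel, c → c + 0.12(255 − c):
  R: 230 + 0.12×(255−230) = 230 + 3 = 233 → 233
  G: 246 + 1.08 = 247.08 → 247
  B: 88 + 0.12×(255−88) = 88 + 20.04 = 108.04 → 108
After the tint: rgb(233, 247, 108) = #E9F76C.
Per channel, c → c + 0.8(255 − c):
  R: 233 + 0.8×(255−233) = 233 + 17.6 = 250.6 → 251
  G: 247 + 0.8×(255−247) = 247 + 6.4 = 253.4 → 253
  B: 108 + 0.8×(255−108) = 108 + 117.6 = 225.6 → 226
rgb(251, 253, 226) = #FBFDE2.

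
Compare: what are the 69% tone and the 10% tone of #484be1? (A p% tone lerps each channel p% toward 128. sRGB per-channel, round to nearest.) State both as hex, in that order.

#6f709e, #4e50d7

#484be1 is rgb(72, 75, 225).
69% tone:
  R: 72 + 0.69×(128−72) = 72 + 38.64 = 110.64 → 111
  G: 75 + 0.69×(128−75) = 75 + 36.57 = 111.57 → 112
  B: 225 + 0.69×(128−225) = 225 − 66.93 = 158.07 → 158
  → #6f709e
10% tone:
  R: 72 + 0.1×(128−72) = 72 + 5.6 = 77.6 → 78
  G: 75 + 0.1×(128−75) = 75 + 5.3 = 80.3 → 80
  B: 225 − 9.7 = 215.3 → 215
  → #4e50d7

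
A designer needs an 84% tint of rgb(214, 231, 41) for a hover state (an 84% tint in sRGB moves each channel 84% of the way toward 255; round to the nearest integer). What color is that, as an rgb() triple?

An 84% tint moves each channel 84% toward 255:
  R: 214 + 0.84×(255−214) = 214 + 34.44 = 248.44 → 248
  G: 231 + 20.16 = 251.16 → 251
  B: 41 + 179.76 = 220.76 → 221

rgb(248, 251, 221)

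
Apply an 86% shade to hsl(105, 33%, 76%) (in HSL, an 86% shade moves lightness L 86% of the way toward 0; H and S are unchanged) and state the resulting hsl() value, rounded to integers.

L moves 86% from 76 toward 0: 76 − 65.36 = 10.64 → 11.
H and S are unchanged.

hsl(105, 33%, 11%)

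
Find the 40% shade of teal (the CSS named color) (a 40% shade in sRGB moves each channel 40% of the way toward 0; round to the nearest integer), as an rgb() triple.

rgb(0, 77, 77)

CSS teal is rgb(0, 128, 128).
Lerp each channel 40% toward 0:
  R: 0 + 0 = 0 → 0
  G: 128 − 51.2 = 76.8 → 77
  B: 128 + 0.4×(0−128) = 128 − 51.2 = 76.8 → 77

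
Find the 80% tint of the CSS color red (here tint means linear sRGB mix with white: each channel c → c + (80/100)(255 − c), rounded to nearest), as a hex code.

#FFCCCC

CSS red is rgb(255, 0, 0).
An 80% tint moves each channel 80% toward 255:
  R: 255 + 0.8×(255−255) = 255 + 0 = 255 → 255
  G: 0 + 204 = 204 → 204
  B: 0 + 0.8×(255−0) = 0 + 204 = 204 → 204
rgb(255, 204, 204) = #FFCCCC.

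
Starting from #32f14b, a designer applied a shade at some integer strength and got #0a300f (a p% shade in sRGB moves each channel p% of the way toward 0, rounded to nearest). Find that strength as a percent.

80%

#32f14b is rgb(50, 241, 75); #0a300f is rgb(10, 48, 15).
On the G channel (widest range): 48 ≈ 241 + (p/100)(0 − 241), so p ≈ 100×(48 − 241)/(0 − 241) = -19300/-241 = 80.08.
p = 80 reproduces all three channels after rounding.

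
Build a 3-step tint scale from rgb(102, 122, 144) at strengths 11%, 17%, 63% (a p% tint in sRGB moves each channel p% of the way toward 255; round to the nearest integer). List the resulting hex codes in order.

#77899C, #8091A3, #C6CED6

11%: (102 + 16.83 = 118.83→119, 122 + 14.63 = 136.63→137, 144 + 12.21 = 156.21→156) → #77899C
17%: (102 + 26.01 = 128.01→128, 122 + 22.61 = 144.61→145, 144 + 18.87 = 162.87→163) → #8091A3
63%: (102 + 96.39 = 198.39→198, 122 + 83.79 = 205.79→206, 144 + 69.93 = 213.93→214) → #C6CED6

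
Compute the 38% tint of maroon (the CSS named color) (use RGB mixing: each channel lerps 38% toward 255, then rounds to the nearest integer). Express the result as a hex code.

#b06161

CSS maroon is rgb(128, 0, 0).
Per channel, c → c + 0.38(255 − c):
  R: 128 + 48.26 = 176.26 → 176
  G: 0 + 0.38×(255−0) = 0 + 96.9 = 96.9 → 97
  B: 0 + 0.38×(255−0) = 0 + 96.9 = 96.9 → 97
rgb(176, 97, 97) = #b06161.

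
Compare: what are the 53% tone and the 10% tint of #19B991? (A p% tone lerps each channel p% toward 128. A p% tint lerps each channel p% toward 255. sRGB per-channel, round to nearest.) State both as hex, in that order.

#19B991 is rgb(25, 185, 145).
53% tone:
  R: 25 + 0.53×(128−25) = 25 + 54.59 = 79.59 → 80
  G: 185 − 30.21 = 154.79 → 155
  B: 145 + 0.53×(128−145) = 145 − 9.01 = 135.99 → 136
  → #509B88
10% tint:
  R: 25 + 23 = 48 → 48
  G: 185 + 0.1×(255−185) = 185 + 7 = 192 → 192
  B: 145 + 11 = 156 → 156
  → #30C09C

#509B88, #30C09C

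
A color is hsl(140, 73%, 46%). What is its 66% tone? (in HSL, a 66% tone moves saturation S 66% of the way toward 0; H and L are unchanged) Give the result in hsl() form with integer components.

hsl(140, 25%, 46%)

S moves 66% from 73 toward 0: 73 − 48.18 = 24.82 → 25.
H and L are unchanged.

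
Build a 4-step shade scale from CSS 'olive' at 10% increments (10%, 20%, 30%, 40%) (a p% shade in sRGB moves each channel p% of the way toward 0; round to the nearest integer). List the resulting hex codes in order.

CSS olive is rgb(128, 128, 0).
10%: (128 − 12.8 = 115.2→115, 128 − 12.8 = 115.2→115, 0→0) → #737300
20%: (128 − 25.6 = 102.4→102, 128 − 25.6 = 102.4→102, 0→0) → #666600
30%: (128 − 38.4 = 89.6→90, 128 − 38.4 = 89.6→90, 0→0) → #5A5A00
40%: (128 − 51.2 = 76.8→77, 128 − 51.2 = 76.8→77, 0→0) → #4D4D00

#737300, #666600, #5A5A00, #4D4D00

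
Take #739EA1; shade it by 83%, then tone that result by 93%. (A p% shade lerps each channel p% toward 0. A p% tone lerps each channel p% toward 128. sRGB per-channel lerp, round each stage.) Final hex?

#787979

#739EA1 is rgb(115, 158, 161).
An 83% shade moves each channel 83% toward 0:
  R: 115 − 95.45 = 19.55 → 20
  G: 158 + 0.83×(0−158) = 158 − 131.14 = 26.86 → 27
  B: 161 − 133.63 = 27.37 → 27
After the shade: rgb(20, 27, 27) = #141B1B.
A 93% tone moves each channel 93% toward 128:
  R: 20 + 100.44 = 120.44 → 120
  G: 27 + 0.93×(128−27) = 27 + 93.93 = 120.93 → 121
  B: 27 + 0.93×(128−27) = 27 + 93.93 = 120.93 → 121
rgb(120, 121, 121) = #787979.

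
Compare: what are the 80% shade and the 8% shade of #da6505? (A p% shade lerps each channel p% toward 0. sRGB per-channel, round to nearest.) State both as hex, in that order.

#2c1401, #c95d05

#da6505 is rgb(218, 101, 5).
80% shade:
  R: 218 − 174.4 = 43.6 → 44
  G: 101 − 80.8 = 20.2 → 20
  B: 5 − 4 = 1 → 1
  → #2c1401
8% shade:
  R: 218 + 0.08×(0−218) = 218 − 17.44 = 200.56 → 201
  G: 101 + 0.08×(0−101) = 101 − 8.08 = 92.92 → 93
  B: 5 + 0.08×(0−5) = 5 − 0.4 = 4.6 → 5
  → #c95d05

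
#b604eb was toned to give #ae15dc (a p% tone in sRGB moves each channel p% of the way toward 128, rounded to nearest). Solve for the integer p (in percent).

14%

#b604eb is rgb(182, 4, 235); #ae15dc is rgb(174, 21, 220).
On the G channel (widest range): 21 ≈ 4 + (p/100)(128 − 4), so p ≈ 100×(21 − 4)/(128 − 4) = 1700/124 = 13.71.
p = 14 reproduces all three channels after rounding.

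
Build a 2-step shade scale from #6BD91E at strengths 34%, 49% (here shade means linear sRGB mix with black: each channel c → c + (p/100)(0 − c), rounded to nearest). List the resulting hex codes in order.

#6BD91E is rgb(107, 217, 30).
34%: (107 − 36.38 = 70.62→71, 217 − 73.78 = 143.22→143, 30 − 10.2 = 19.8→20) → #478F14
49%: (107 − 52.43 = 54.57→55, 217 − 106.33 = 110.67→111, 30 − 14.7 = 15.3→15) → #376F0F

#478F14, #376F0F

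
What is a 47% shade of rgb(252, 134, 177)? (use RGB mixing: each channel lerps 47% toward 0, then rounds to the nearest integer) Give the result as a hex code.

Per channel, c → c + 0.47(0 − c):
  R: 252 + 0.47×(0−252) = 252 − 118.44 = 133.56 → 134
  G: 134 + 0.47×(0−134) = 134 − 62.98 = 71.02 → 71
  B: 177 + 0.47×(0−177) = 177 − 83.19 = 93.81 → 94
rgb(134, 71, 94) = #86475E.

#86475E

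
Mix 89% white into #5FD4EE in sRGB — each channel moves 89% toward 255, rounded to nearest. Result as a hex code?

#EDFAFD

#5FD4EE is rgb(95, 212, 238).
Lerp each channel 89% toward 255:
  R: 95 + 142.4 = 237.4 → 237
  G: 212 + 38.27 = 250.27 → 250
  B: 238 + 0.89×(255−238) = 238 + 15.13 = 253.13 → 253
rgb(237, 250, 253) = #EDFAFD.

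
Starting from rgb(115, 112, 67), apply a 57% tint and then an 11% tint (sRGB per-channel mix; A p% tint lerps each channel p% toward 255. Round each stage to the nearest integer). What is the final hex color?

#cac9b7

Lerp each channel 57% toward 255:
  R: 115 + 0.57×(255−115) = 115 + 79.8 = 194.8 → 195
  G: 112 + 81.51 = 193.51 → 194
  B: 67 + 0.57×(255−67) = 67 + 107.16 = 174.16 → 174
After the tint: rgb(195, 194, 174) = #c3c2ae.
An 11% tint moves each channel 11% toward 255:
  R: 195 + 0.11×(255−195) = 195 + 6.6 = 201.6 → 202
  G: 194 + 0.11×(255−194) = 194 + 6.71 = 200.71 → 201
  B: 174 + 0.11×(255−174) = 174 + 8.91 = 182.91 → 183
rgb(202, 201, 183) = #cac9b7.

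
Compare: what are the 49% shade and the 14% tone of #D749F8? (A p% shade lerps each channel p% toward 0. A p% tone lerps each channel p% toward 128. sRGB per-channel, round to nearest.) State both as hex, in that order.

#D749F8 is rgb(215, 73, 248).
49% shade:
  R: 215 + 0.49×(0−215) = 215 − 105.35 = 109.65 → 110
  G: 73 − 35.77 = 37.23 → 37
  B: 248 − 121.52 = 126.48 → 126
  → #6E257E
14% tone:
  R: 215 + 0.14×(128−215) = 215 − 12.18 = 202.82 → 203
  G: 73 + 0.14×(128−73) = 73 + 7.7 = 80.7 → 81
  B: 248 − 16.8 = 231.2 → 231
  → #CB51E7

#6E257E, #CB51E7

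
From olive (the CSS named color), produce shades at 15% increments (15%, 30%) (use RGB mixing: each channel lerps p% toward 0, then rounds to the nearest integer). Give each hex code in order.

#6d6d00, #5a5a00

CSS olive is rgb(128, 128, 0).
15%: (128 − 19.2 = 108.8→109, 128 − 19.2 = 108.8→109, 0→0) → #6d6d00
30%: (128 − 38.4 = 89.6→90, 128 − 38.4 = 89.6→90, 0→0) → #5a5a00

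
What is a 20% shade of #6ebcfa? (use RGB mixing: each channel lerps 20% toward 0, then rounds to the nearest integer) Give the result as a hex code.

#5896c8

#6ebcfa is rgb(110, 188, 250).
Lerp each channel 20% toward 0:
  R: 110 + 0.2×(0−110) = 110 − 22 = 88 → 88
  G: 188 + 0.2×(0−188) = 188 − 37.6 = 150.4 → 150
  B: 250 + 0.2×(0−250) = 250 − 50 = 200 → 200
rgb(88, 150, 200) = #5896c8.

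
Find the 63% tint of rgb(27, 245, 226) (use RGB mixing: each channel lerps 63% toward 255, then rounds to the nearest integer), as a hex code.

A 63% tint moves each channel 63% toward 255:
  R: 27 + 143.64 = 170.64 → 171
  G: 245 + 6.3 = 251.3 → 251
  B: 226 + 0.63×(255−226) = 226 + 18.27 = 244.27 → 244
rgb(171, 251, 244) = #abfbf4.

#abfbf4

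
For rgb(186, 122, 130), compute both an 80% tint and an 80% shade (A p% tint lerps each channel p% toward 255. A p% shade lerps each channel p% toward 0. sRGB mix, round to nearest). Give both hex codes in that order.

80% tint:
  R: 186 + 0.8×(255−186) = 186 + 55.2 = 241.2 → 241
  G: 122 + 0.8×(255−122) = 122 + 106.4 = 228.4 → 228
  B: 130 + 0.8×(255−130) = 130 + 100 = 230 → 230
  → #F1E4E6
80% shade:
  R: 186 − 148.8 = 37.2 → 37
  G: 122 + 0.8×(0−122) = 122 − 97.6 = 24.4 → 24
  B: 130 + 0.8×(0−130) = 130 − 104 = 26 → 26
  → #25181A

#F1E4E6, #25181A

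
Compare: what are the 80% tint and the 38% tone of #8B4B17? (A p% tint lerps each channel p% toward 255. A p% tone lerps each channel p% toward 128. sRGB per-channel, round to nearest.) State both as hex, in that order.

#E8DBD1, #875F3F

#8B4B17 is rgb(139, 75, 23).
80% tint:
  R: 139 + 92.8 = 231.8 → 232
  G: 75 + 144 = 219 → 219
  B: 23 + 185.6 = 208.6 → 209
  → #E8DBD1
38% tone:
  R: 139 + 0.38×(128−139) = 139 − 4.18 = 134.82 → 135
  G: 75 + 20.14 = 95.14 → 95
  B: 23 + 0.38×(128−23) = 23 + 39.9 = 62.9 → 63
  → #875F3F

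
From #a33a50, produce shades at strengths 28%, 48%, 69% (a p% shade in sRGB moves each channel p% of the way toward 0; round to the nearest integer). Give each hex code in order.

#a33a50 is rgb(163, 58, 80).
28%: (163 − 45.64 = 117.36→117, 58 − 16.24 = 41.76→42, 80 − 22.4 = 57.6→58) → #752a3a
48%: (163 − 78.24 = 84.76→85, 58 − 27.84 = 30.16→30, 80 − 38.4 = 41.6→42) → #551e2a
69%: (163 − 112.47 = 50.53→51, 58 − 40.02 = 17.98→18, 80 − 55.2 = 24.8→25) → #331219

#752a3a, #551e2a, #331219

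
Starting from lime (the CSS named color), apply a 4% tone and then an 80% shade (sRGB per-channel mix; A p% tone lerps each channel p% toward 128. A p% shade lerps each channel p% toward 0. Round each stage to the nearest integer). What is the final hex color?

CSS lime is rgb(0, 255, 0).
Per channel, c → c + 0.04(128 − c):
  R: 0 + 0.04×(128−0) = 0 + 5.12 = 5.12 → 5
  G: 255 + 0.04×(128−255) = 255 − 5.08 = 249.92 → 250
  B: 0 + 5.12 = 5.12 → 5
After the tone: rgb(5, 250, 5) = #05FA05.
An 80% shade moves each channel 80% toward 0:
  R: 5 + 0.8×(0−5) = 5 − 4 = 1 → 1
  G: 250 + 0.8×(0−250) = 250 − 200 = 50 → 50
  B: 5 − 4 = 1 → 1
rgb(1, 50, 1) = #013201.

#013201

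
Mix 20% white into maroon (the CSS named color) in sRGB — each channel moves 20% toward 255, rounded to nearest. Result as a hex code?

CSS maroon is rgb(128, 0, 0).
Lerp each channel 20% toward 255:
  R: 128 + 25.4 = 153.4 → 153
  G: 0 + 0.2×(255−0) = 0 + 51 = 51 → 51
  B: 0 + 0.2×(255−0) = 0 + 51 = 51 → 51
rgb(153, 51, 51) = #993333.

#993333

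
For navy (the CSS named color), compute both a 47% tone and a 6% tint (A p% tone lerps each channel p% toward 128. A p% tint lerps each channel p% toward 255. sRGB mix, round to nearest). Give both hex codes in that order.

#3C3C80, #0F0F88

CSS navy is rgb(0, 0, 128).
47% tone:
  R: 0 + 0.47×(128−0) = 0 + 60.16 = 60.16 → 60
  G: 0 + 0.47×(128−0) = 0 + 60.16 = 60.16 → 60
  B: 128 + 0.47×(128−128) = 128 + 0 = 128 → 128
  → #3C3C80
6% tint:
  R: 0 + 0.06×(255−0) = 0 + 15.3 = 15.3 → 15
  G: 0 + 15.3 = 15.3 → 15
  B: 128 + 0.06×(255−128) = 128 + 7.62 = 135.62 → 136
  → #0F0F88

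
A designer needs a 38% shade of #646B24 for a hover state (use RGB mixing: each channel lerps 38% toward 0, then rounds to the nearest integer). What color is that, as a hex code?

#646B24 is rgb(100, 107, 36).
A 38% shade moves each channel 38% toward 0:
  R: 100 + 0.38×(0−100) = 100 − 38 = 62 → 62
  G: 107 − 40.66 = 66.34 → 66
  B: 36 + 0.38×(0−36) = 36 − 13.68 = 22.32 → 22
rgb(62, 66, 22) = #3E4216.

#3E4216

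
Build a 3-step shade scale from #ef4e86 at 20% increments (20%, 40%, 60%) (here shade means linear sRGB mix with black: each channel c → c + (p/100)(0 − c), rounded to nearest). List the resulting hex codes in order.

#bf3e6b, #8f2f50, #601f36

#ef4e86 is rgb(239, 78, 134).
20%: (239 − 47.8 = 191.2→191, 78 − 15.6 = 62.4→62, 134 − 26.8 = 107.2→107) → #bf3e6b
40%: (239 − 95.6 = 143.4→143, 78 − 31.2 = 46.8→47, 134 − 53.6 = 80.4→80) → #8f2f50
60%: (239 − 143.4 = 95.6→96, 78 − 46.8 = 31.2→31, 134 − 80.4 = 53.6→54) → #601f36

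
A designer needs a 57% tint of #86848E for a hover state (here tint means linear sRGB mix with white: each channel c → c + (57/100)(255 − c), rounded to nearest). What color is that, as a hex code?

#86848E is rgb(134, 132, 142).
A 57% tint moves each channel 57% toward 255:
  R: 134 + 68.97 = 202.97 → 203
  G: 132 + 0.57×(255−132) = 132 + 70.11 = 202.11 → 202
  B: 142 + 0.57×(255−142) = 142 + 64.41 = 206.41 → 206
rgb(203, 202, 206) = #CBCACE.

#CBCACE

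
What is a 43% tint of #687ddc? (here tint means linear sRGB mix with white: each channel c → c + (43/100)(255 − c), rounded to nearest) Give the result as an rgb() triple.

rgb(169, 181, 235)

#687ddc is rgb(104, 125, 220).
Per channel, c → c + 0.43(255 − c):
  R: 104 + 0.43×(255−104) = 104 + 64.93 = 168.93 → 169
  G: 125 + 0.43×(255−125) = 125 + 55.9 = 180.9 → 181
  B: 220 + 0.43×(255−220) = 220 + 15.05 = 235.05 → 235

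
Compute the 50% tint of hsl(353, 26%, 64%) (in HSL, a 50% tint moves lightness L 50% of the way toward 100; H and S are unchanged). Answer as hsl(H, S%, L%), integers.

L moves 50% from 64 toward 100: 64 + 18 = 82 → 82.
H and S are unchanged.

hsl(353, 26%, 82%)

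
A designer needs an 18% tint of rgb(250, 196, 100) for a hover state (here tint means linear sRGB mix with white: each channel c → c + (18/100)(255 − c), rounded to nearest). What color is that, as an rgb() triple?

Lerp each channel 18% toward 255:
  R: 250 + 0.18×(255−250) = 250 + 0.9 = 250.9 → 251
  G: 196 + 10.62 = 206.62 → 207
  B: 100 + 0.18×(255−100) = 100 + 27.9 = 127.9 → 128

rgb(251, 207, 128)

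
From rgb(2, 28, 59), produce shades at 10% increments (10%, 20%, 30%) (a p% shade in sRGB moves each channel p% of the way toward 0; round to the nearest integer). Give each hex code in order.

10%: (2→2, 28 − 2.8 = 25.2→25, 59 − 5.9 = 53.1→53) → #021935
20%: (2→2, 28 − 5.6 = 22.4→22, 59 − 11.8 = 47.2→47) → #02162f
30%: (2 − 0.6 = 1.4→1, 28 − 8.4 = 19.6→20, 59 − 17.7 = 41.3→41) → #011429

#021935, #02162f, #011429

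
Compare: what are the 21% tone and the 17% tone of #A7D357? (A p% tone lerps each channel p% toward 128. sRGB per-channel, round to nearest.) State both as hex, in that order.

#A7D357 is rgb(167, 211, 87).
21% tone:
  R: 167 + 0.21×(128−167) = 167 − 8.19 = 158.81 → 159
  G: 211 − 17.43 = 193.57 → 194
  B: 87 + 8.61 = 95.61 → 96
  → #9FC260
17% tone:
  R: 167 − 6.63 = 160.37 → 160
  G: 211 + 0.17×(128−211) = 211 − 14.11 = 196.89 → 197
  B: 87 + 0.17×(128−87) = 87 + 6.97 = 93.97 → 94
  → #A0C55E

#9FC260, #A0C55E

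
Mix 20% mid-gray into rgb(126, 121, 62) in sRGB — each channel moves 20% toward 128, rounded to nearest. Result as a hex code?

A 20% tone moves each channel 20% toward 128:
  R: 126 + 0.2×(128−126) = 126 + 0.4 = 126.4 → 126
  G: 121 + 1.4 = 122.4 → 122
  B: 62 + 0.2×(128−62) = 62 + 13.2 = 75.2 → 75
rgb(126, 122, 75) = #7E7A4B.

#7E7A4B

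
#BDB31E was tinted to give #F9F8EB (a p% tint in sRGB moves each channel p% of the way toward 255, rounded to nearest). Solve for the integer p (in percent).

91%

#BDB31E is rgb(189, 179, 30); #F9F8EB is rgb(249, 248, 235).
On the B channel (widest range): 235 ≈ 30 + (p/100)(255 − 30), so p ≈ 100×(235 − 30)/(255 − 30) = 20500/225 = 91.11.
p = 91 reproduces all three channels after rounding.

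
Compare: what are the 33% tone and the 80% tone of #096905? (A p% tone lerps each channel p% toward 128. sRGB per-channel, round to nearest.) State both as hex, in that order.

#096905 is rgb(9, 105, 5).
33% tone:
  R: 9 + 0.33×(128−9) = 9 + 39.27 = 48.27 → 48
  G: 105 + 0.33×(128−105) = 105 + 7.59 = 112.59 → 113
  B: 5 + 40.59 = 45.59 → 46
  → #30712e
80% tone:
  R: 9 + 95.2 = 104.2 → 104
  G: 105 + 0.8×(128−105) = 105 + 18.4 = 123.4 → 123
  B: 5 + 0.8×(128−5) = 5 + 98.4 = 103.4 → 103
  → #687b67

#30712e, #687b67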